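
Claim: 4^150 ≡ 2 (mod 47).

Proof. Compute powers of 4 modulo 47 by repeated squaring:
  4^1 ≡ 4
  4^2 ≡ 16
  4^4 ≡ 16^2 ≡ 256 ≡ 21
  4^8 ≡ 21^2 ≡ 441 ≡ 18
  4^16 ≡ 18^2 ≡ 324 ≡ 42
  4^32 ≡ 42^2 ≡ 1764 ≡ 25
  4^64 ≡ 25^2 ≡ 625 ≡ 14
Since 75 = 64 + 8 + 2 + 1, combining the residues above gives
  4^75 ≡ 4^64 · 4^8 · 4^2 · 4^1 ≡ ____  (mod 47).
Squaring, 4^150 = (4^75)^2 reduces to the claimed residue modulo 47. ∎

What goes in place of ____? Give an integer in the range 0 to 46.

7

4^64 · 4^8 · 4^2 · 4^1 ≡ 14 · 18 · 16 · 4 = 16128.
16128 mod 47 = 7, so 4^75 ≡ 7 (mod 47).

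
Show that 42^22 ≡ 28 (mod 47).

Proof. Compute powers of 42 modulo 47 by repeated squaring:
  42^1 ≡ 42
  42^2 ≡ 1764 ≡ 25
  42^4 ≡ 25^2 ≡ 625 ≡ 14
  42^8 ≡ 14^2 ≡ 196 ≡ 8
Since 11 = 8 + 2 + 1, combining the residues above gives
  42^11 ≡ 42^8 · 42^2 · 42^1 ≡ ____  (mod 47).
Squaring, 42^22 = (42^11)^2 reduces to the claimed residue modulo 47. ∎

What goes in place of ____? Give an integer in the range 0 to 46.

42^8 · 42^2 · 42^1 ≡ 8 · 25 · 42 = 8400.
8400 mod 47 = 34, so 42^11 ≡ 34 (mod 47).

34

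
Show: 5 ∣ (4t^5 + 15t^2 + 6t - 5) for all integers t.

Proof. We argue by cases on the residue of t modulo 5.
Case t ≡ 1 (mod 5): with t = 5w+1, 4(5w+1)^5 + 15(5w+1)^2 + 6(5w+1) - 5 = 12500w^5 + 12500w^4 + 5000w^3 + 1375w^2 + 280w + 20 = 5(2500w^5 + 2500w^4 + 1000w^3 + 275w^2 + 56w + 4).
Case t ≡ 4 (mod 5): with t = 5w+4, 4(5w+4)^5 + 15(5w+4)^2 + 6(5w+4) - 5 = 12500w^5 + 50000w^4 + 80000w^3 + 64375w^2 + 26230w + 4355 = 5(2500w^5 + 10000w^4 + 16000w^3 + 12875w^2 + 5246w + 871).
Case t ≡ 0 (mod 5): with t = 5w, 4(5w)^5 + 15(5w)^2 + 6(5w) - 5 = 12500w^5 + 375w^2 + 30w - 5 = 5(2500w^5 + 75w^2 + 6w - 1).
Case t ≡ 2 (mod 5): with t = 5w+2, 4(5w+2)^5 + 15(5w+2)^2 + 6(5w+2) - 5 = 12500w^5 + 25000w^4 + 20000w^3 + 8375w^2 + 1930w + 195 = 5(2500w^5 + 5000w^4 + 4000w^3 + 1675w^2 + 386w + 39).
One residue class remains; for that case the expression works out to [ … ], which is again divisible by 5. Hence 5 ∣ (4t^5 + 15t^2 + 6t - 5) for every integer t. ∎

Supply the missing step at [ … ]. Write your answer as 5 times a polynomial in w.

5(2500w^5 + 7500w^4 + 9000w^3 + 5475w^2 + 1716w + 224)

Only t ≡ 3 (mod 5) is unaccounted for. Put t = 5w+3:
4(5w+3)^5 + 15(5w+3)^2 + 6(5w+3) - 5 expands to 12500w^5 + 37500w^4 + 45000w^3 + 27375w^2 + 8580w + 1120,
and factoring out 5 leaves 5(2500w^5 + 7500w^4 + 9000w^3 + 5475w^2 + 1716w + 224).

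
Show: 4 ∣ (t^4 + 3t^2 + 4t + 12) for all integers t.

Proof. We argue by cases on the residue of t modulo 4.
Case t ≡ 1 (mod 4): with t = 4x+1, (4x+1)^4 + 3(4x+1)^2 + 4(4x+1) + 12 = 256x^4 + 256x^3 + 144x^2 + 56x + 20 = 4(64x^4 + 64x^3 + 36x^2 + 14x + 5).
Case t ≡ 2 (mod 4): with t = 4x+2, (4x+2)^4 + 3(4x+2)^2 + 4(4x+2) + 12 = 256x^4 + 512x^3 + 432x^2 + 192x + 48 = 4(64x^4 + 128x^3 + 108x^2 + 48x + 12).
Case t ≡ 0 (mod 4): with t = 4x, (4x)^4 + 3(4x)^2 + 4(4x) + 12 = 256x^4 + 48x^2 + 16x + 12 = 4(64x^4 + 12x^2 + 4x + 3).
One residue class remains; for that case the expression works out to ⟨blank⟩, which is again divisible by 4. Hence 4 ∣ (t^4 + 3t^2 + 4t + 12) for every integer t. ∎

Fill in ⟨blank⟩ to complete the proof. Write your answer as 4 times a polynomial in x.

The residues treated are {1, 2, 0}, so the missing case is t ≡ 3 (mod 4); write t = 4x+3.
Then (4x+3)^4 + 3(4x+3)^2 + 4(4x+3) + 12 = 256x^4 + 768x^3 + 912x^2 + 520x + 132 = 4(64x^4 + 192x^3 + 228x^2 + 130x + 33).

4(64x^4 + 192x^3 + 228x^2 + 130x + 33)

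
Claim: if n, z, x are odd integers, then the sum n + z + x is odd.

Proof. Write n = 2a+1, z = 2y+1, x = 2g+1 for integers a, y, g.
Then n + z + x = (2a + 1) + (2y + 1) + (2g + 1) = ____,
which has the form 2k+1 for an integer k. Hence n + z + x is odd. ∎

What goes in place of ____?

(2a + 1) + (2y + 1) + (2g + 1) = 2a + 2g + 2y + 3
= 2(a + g + y + 1) + 1.
Since a + g + y + 1 is an integer, the sum is of the form 2k+1 for an integer k.

2(a + g + y + 1) + 1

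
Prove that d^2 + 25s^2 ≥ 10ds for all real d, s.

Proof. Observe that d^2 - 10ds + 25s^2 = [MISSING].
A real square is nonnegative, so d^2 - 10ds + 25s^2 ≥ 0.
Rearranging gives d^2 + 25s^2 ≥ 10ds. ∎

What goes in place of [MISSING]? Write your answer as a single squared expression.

The leading and trailing coefficients are 1^2 and 5^2, and 10 = 2·1·5, so the trinomial is (d - 5s)^2.
Hence d^2 - 10ds + 25s^2 ≥ 0.

(d - 5s)^2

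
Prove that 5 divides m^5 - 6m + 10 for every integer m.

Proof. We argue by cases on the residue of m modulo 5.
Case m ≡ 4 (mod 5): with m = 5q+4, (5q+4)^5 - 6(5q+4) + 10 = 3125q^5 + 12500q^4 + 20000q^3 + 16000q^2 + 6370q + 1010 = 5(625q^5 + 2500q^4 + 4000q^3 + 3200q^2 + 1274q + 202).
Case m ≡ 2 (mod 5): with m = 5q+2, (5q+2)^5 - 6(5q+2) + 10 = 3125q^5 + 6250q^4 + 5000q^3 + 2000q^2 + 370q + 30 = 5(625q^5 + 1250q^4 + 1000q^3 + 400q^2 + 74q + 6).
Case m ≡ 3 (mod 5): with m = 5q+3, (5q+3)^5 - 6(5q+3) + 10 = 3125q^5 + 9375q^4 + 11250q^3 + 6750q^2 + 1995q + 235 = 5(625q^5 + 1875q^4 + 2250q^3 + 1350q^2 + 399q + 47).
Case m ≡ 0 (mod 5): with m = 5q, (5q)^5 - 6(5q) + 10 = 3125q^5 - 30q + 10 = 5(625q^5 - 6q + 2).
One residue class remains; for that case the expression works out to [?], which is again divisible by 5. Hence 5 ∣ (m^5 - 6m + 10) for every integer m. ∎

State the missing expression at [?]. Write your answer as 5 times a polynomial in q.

Only m ≡ 1 (mod 5) is unaccounted for. Put m = 5q+1:
(5q+1)^5 - 6(5q+1) + 10 expands to 3125q^5 + 3125q^4 + 1250q^3 + 250q^2 - 5q + 5,
and factoring out 5 leaves 5(625q^5 + 625q^4 + 250q^3 + 50q^2 - q + 1).

5(625q^5 + 625q^4 + 250q^3 + 50q^2 - q + 1)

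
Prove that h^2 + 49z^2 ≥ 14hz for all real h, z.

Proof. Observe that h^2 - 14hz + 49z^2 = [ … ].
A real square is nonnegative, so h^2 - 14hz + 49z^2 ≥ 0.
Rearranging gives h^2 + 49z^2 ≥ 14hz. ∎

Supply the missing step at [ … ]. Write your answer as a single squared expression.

h^2 - 14hz + 49z^2 is a perfect-square trinomial: the outer terms are (h)^2 and (7z)^2, and the cross term is -2·h·7z.
So h^2 - 14hz + 49z^2 = (h - 7z)^2 ≥ 0.

(h - 7z)^2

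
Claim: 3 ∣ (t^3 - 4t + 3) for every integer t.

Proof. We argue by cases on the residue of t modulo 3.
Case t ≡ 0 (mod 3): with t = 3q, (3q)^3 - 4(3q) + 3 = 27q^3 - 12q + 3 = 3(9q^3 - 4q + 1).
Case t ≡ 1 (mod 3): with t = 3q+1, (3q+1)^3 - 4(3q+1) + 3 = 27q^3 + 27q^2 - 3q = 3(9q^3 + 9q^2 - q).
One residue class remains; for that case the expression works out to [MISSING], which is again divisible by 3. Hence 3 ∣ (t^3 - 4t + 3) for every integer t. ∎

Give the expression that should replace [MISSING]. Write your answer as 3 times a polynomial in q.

3(9q^3 + 18q^2 + 8q + 1)

Only t ≡ 2 (mod 3) is unaccounted for. Put t = 3q+2:
(3q+2)^3 - 4(3q+2) + 3 expands to 27q^3 + 54q^2 + 24q + 3,
and factoring out 3 leaves 3(9q^3 + 18q^2 + 8q + 1).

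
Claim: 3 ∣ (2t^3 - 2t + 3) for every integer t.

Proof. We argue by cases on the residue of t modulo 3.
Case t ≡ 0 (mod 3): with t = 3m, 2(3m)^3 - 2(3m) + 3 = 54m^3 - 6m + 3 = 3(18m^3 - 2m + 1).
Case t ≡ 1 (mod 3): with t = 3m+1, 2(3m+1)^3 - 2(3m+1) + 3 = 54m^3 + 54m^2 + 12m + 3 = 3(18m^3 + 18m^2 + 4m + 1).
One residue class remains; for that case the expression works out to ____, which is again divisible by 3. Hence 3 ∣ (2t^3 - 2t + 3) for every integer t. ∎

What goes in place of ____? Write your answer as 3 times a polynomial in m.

Only t ≡ 2 (mod 3) is unaccounted for. Put t = 3m+2:
2(3m+2)^3 - 2(3m+2) + 3 expands to 54m^3 + 108m^2 + 66m + 15,
and factoring out 3 leaves 3(18m^3 + 36m^2 + 22m + 5).

3(18m^3 + 36m^2 + 22m + 5)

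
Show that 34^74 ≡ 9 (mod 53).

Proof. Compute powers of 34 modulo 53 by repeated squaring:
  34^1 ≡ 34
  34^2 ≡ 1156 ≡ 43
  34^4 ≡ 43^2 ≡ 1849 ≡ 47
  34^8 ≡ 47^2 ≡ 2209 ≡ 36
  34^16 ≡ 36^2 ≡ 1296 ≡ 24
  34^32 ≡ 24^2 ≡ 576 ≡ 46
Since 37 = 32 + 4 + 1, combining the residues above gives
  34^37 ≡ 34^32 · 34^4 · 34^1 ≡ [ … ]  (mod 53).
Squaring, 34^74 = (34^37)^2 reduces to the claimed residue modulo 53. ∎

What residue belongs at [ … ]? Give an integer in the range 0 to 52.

34^32 · 34^4 · 34^1 ≡ 46 · 47 · 34 = 73508.
73508 mod 53 = 50, so 34^37 ≡ 50 (mod 53).

50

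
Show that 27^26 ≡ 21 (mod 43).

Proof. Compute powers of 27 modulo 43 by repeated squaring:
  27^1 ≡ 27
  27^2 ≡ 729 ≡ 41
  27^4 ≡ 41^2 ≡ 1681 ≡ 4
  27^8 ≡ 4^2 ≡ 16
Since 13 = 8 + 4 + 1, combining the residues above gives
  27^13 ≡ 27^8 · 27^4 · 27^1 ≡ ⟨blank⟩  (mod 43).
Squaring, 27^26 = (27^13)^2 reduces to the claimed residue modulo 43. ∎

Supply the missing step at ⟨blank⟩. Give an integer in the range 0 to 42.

8

27^8 · 27^4 · 27^1 ≡ 16 · 4 · 27 = 1728.
1728 mod 43 = 8, so 27^13 ≡ 8 (mod 43).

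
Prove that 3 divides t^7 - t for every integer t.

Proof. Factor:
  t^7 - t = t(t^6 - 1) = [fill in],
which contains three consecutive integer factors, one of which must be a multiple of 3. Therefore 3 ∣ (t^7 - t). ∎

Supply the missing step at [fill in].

t^6 - 1 = (t^2 - 1)(t^4 + t^2 + 1), and t^2 - 1 = (t-1)(t+1).
So t(t^6 - 1) = (t - 1)t(t + 1)(t^4 + t^2 + 1).

(t - 1)t(t + 1)(t^4 + t^2 + 1)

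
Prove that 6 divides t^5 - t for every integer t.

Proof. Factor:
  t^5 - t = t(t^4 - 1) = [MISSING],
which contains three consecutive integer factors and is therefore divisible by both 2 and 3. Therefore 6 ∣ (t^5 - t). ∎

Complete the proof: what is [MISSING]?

(t - 1)t(t + 1)(t^2 + 1)

t^4 - 1 = (t^2 - 1)(t^2 + 1), and t^2 - 1 = (t-1)(t+1).
So t(t^4 - 1) = (t - 1)t(t + 1)(t^2 + 1).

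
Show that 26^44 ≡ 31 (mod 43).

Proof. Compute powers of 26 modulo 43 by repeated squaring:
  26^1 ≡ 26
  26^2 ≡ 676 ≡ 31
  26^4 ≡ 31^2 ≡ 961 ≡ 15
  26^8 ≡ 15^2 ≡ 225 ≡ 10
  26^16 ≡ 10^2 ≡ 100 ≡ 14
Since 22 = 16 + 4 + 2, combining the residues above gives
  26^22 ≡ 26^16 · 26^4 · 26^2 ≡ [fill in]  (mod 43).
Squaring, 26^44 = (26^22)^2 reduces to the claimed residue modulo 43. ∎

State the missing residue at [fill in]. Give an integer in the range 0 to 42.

17

Multiply the listed residues: 14 · 15 · 31 = 210 → 6510.
Reducing modulo 43: 6510 = 151·43 + 17, so 26^22 ≡ 17.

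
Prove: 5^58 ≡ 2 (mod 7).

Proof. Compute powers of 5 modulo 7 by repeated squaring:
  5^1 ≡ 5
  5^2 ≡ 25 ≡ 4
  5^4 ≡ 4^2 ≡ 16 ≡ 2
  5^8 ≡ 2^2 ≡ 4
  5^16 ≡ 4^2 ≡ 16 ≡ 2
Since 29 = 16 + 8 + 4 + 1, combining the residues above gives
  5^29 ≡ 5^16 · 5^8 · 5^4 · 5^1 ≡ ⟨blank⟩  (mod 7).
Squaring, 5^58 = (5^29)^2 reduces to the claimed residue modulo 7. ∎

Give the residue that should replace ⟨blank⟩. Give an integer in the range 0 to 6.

3

5^16 · 5^8 · 5^4 · 5^1 ≡ 2 · 4 · 2 · 5 = 80.
80 mod 7 = 3, so 5^29 ≡ 3 (mod 7).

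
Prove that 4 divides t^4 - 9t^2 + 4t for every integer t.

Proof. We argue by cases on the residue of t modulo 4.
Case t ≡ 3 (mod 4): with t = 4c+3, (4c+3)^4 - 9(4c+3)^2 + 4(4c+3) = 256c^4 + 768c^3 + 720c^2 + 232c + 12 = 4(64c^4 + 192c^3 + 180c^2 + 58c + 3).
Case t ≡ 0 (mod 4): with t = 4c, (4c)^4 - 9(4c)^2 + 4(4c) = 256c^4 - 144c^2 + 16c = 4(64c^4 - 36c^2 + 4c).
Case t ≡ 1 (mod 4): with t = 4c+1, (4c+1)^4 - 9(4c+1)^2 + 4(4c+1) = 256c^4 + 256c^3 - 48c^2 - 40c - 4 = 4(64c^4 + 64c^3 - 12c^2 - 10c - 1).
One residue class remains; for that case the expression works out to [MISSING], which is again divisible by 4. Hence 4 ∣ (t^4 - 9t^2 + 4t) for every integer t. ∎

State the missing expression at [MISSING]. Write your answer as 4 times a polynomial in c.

Only t ≡ 2 (mod 4) is unaccounted for. Put t = 4c+2:
(4c+2)^4 - 9(4c+2)^2 + 4(4c+2) expands to 256c^4 + 512c^3 + 240c^2 - 12,
and factoring out 4 leaves 4(64c^4 + 128c^3 + 60c^2 - 3).

4(64c^4 + 128c^3 + 60c^2 - 3)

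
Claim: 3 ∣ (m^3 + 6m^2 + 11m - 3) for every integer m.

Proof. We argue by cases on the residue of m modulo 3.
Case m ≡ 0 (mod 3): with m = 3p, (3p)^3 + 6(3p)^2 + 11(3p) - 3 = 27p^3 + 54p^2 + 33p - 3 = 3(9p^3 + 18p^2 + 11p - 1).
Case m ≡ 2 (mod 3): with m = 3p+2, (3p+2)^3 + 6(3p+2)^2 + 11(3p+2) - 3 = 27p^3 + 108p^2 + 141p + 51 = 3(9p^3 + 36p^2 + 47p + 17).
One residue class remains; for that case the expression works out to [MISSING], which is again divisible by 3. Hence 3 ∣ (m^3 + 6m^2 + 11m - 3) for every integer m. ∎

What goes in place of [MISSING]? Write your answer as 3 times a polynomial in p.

Only m ≡ 1 (mod 3) is unaccounted for. Put m = 3p+1:
(3p+1)^3 + 6(3p+1)^2 + 11(3p+1) - 3 expands to 27p^3 + 81p^2 + 78p + 15,
and factoring out 3 leaves 3(9p^3 + 27p^2 + 26p + 5).

3(9p^3 + 27p^2 + 26p + 5)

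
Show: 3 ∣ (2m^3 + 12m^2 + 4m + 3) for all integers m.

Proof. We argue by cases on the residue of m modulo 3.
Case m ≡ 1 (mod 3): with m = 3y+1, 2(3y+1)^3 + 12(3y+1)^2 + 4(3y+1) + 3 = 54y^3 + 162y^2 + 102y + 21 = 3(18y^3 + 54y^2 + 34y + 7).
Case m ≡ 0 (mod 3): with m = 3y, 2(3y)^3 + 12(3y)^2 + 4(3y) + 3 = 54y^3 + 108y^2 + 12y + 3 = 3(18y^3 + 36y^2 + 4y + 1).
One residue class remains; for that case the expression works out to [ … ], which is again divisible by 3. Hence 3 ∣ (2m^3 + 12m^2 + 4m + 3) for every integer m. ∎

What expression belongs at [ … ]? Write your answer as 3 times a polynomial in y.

3(18y^3 + 72y^2 + 76y + 25)

The residues treated are {1, 0}, so the missing case is m ≡ 2 (mod 3); write m = 3y+2.
Then 2(3y+2)^3 + 12(3y+2)^2 + 4(3y+2) + 3 = 54y^3 + 216y^2 + 228y + 75 = 3(18y^3 + 72y^2 + 76y + 25).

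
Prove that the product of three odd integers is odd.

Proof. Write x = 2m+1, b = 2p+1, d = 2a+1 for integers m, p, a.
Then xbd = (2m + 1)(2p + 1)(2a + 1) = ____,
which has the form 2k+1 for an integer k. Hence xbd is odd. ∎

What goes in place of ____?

Expanding: (2m + 1)(2p + 1)(2a + 1) = 8amp + 4am + 4ap + 2a + 4mp + 2m + 2p + 1.
Every term except the constant is even, so this is 2(4amp + 2am + 2ap + a + 2mp + m + p) + 1,
and 4amp + 2am + 2ap + a + 2mp + m + p ∈ ℤ gives the required form.

2(4amp + 2am + 2ap + a + 2mp + m + p) + 1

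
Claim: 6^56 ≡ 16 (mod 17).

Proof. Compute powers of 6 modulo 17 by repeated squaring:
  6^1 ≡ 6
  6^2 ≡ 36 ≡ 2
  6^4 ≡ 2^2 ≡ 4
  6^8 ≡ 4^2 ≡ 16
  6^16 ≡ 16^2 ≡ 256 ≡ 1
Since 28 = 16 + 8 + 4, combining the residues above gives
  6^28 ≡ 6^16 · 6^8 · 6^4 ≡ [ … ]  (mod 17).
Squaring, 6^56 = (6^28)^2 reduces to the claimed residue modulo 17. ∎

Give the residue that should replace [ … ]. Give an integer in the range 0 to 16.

13

Multiply the listed residues: 1 · 16 · 4 = 16 → 64.
Reducing modulo 17: 64 = 3·17 + 13, so 6^28 ≡ 13.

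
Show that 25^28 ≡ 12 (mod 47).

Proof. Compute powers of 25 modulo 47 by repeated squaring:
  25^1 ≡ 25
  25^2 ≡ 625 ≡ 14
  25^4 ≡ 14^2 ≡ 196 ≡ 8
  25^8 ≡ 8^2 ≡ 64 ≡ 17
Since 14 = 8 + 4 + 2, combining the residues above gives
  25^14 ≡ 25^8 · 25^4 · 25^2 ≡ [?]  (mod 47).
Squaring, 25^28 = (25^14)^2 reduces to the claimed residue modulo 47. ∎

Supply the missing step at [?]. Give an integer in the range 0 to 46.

24

25^8 · 25^4 · 25^2 ≡ 17 · 8 · 14 = 1904.
1904 mod 47 = 24, so 25^14 ≡ 24 (mod 47).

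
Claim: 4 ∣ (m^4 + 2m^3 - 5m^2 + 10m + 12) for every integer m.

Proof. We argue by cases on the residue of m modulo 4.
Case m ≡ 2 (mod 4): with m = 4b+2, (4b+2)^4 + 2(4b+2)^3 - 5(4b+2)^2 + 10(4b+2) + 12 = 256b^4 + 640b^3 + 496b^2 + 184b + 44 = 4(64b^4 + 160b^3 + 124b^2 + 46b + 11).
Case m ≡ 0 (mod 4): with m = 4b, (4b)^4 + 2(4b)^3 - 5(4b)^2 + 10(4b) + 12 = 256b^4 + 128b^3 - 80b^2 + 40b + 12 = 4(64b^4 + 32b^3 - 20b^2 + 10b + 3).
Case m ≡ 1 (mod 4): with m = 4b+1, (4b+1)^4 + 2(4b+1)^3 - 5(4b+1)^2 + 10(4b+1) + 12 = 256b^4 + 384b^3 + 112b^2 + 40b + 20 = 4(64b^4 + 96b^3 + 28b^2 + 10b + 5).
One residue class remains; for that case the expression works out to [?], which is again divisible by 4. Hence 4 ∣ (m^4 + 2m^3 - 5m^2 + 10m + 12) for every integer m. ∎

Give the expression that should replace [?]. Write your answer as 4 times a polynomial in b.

The residues treated are {2, 0, 1}, so the missing case is m ≡ 3 (mod 4); write m = 4b+3.
Then (4b+3)^4 + 2(4b+3)^3 - 5(4b+3)^2 + 10(4b+3) + 12 = 256b^4 + 896b^3 + 1072b^2 + 568b + 132 = 4(64b^4 + 224b^3 + 268b^2 + 142b + 33).

4(64b^4 + 224b^3 + 268b^2 + 142b + 33)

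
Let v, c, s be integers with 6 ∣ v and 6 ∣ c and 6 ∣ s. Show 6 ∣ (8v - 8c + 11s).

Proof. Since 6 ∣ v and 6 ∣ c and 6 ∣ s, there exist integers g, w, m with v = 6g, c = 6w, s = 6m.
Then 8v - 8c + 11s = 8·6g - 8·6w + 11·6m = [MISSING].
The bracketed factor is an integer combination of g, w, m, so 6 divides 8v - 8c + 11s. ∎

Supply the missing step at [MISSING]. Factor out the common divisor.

6(8g + 11m - 8w)

Pull the common 6 out of every term: 8·6g - 8·6w + 11·6m = 6(8g + 11m - 8w).
8g + 11m - 8w is an integer, which exhibits the divisibility.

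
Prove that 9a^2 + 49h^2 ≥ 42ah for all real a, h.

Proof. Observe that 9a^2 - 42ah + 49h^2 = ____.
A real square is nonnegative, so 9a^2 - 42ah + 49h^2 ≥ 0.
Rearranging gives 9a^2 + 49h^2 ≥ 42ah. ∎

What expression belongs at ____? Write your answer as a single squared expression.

(3a - 7h)^2

9a^2 - 42ah + 49h^2 is a perfect-square trinomial: the outer terms are (3a)^2 and (7h)^2, and the cross term is -2·3a·7h.
So 9a^2 - 42ah + 49h^2 = (3a - 7h)^2 ≥ 0.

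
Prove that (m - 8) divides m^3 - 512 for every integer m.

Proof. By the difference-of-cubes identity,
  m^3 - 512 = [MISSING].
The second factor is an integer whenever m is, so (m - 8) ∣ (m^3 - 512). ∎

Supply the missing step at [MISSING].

(m - 8)(m^2 + 8m + 64)

Polynomial division of m^3 - 512 by m - 8 leaves remainder 0 and quotient m^2 + 8m + 64.
Hence m^3 - 512 = (m - 8)(m^2 + 8m + 64).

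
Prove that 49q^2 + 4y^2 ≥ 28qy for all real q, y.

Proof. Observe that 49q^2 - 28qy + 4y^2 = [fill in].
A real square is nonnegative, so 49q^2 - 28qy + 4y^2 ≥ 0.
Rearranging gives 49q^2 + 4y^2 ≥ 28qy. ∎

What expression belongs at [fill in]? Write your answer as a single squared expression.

(7q - 2y)^2

49q^2 - 28qy + 4y^2 is a perfect-square trinomial: the outer terms are (7q)^2 and (2y)^2, and the cross term is -2·7q·2y.
So 49q^2 - 28qy + 4y^2 = (7q - 2y)^2 ≥ 0.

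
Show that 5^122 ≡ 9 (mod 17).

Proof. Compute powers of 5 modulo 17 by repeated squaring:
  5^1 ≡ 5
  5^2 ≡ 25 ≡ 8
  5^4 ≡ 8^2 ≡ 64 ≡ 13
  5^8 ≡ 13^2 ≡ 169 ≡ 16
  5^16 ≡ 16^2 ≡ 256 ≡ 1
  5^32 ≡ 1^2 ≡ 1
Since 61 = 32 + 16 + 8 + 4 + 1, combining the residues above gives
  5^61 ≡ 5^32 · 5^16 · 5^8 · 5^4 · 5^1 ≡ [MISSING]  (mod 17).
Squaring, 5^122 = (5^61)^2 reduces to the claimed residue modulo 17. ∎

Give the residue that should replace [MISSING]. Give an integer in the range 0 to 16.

3

5^32 · 5^16 · 5^8 · 5^4 · 5^1 ≡ 1 · 1 · 16 · 13 · 5 = 1040.
1040 mod 17 = 3, so 5^61 ≡ 3 (mod 17).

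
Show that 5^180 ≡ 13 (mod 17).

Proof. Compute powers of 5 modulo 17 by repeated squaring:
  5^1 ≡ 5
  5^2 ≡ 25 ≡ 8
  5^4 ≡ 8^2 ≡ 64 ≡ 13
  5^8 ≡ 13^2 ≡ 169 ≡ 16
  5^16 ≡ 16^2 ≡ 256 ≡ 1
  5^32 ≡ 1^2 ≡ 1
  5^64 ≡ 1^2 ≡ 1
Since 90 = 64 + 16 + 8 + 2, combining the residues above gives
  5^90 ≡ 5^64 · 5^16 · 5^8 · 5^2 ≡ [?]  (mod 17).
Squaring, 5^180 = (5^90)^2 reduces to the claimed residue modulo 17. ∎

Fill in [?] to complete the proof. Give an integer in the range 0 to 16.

9

5^64 · 5^16 · 5^8 · 5^2 ≡ 1 · 1 · 16 · 8 = 128.
128 mod 17 = 9, so 5^90 ≡ 9 (mod 17).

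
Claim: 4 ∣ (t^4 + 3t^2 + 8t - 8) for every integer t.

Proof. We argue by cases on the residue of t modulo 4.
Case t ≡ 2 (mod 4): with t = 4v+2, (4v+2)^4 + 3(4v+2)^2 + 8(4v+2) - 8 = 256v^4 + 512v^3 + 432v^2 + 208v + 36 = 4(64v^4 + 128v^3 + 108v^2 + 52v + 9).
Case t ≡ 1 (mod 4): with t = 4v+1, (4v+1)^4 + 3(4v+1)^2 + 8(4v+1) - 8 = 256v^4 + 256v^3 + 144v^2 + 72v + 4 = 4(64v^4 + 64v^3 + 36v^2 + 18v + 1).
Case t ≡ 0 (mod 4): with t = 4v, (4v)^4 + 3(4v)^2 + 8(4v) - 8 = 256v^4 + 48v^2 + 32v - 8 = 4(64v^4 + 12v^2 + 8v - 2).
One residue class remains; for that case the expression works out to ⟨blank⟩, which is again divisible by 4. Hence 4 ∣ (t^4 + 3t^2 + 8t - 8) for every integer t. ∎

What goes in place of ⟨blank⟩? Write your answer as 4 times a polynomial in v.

Only t ≡ 3 (mod 4) is unaccounted for. Put t = 4v+3:
(4v+3)^4 + 3(4v+3)^2 + 8(4v+3) - 8 expands to 256v^4 + 768v^3 + 912v^2 + 536v + 124,
and factoring out 4 leaves 4(64v^4 + 192v^3 + 228v^2 + 134v + 31).

4(64v^4 + 192v^3 + 228v^2 + 134v + 31)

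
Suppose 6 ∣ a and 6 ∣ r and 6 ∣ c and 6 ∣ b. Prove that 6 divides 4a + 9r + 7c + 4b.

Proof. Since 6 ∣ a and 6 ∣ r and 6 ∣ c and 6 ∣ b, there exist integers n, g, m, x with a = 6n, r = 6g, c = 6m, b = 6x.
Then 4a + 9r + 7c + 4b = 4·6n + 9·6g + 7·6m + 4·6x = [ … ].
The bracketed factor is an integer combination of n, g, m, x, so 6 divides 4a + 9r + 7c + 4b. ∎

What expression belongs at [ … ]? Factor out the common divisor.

Each term has a factor of 6: 4·6n + 9·6g + 7·6m + 4·6x = 6·(9g + 7m + 4n + 4x).
Since 9g + 7m + 4n + 4x is an integer, 6 ∣ (4a + 9r + 7c + 4b).

6(9g + 7m + 4n + 4x)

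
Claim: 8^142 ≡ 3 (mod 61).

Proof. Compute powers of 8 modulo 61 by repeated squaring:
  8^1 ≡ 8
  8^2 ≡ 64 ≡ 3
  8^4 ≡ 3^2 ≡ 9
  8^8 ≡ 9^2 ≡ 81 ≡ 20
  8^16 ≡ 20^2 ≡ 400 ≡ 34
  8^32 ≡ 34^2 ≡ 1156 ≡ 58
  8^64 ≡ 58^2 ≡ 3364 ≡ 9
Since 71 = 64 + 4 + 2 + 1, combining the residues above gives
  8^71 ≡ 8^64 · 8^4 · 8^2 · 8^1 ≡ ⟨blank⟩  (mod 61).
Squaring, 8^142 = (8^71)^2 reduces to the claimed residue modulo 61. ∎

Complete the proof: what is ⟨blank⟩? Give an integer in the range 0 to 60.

8^64 · 8^4 · 8^2 · 8^1 ≡ 9 · 9 · 3 · 8 = 1944.
1944 mod 61 = 53, so 8^71 ≡ 53 (mod 61).

53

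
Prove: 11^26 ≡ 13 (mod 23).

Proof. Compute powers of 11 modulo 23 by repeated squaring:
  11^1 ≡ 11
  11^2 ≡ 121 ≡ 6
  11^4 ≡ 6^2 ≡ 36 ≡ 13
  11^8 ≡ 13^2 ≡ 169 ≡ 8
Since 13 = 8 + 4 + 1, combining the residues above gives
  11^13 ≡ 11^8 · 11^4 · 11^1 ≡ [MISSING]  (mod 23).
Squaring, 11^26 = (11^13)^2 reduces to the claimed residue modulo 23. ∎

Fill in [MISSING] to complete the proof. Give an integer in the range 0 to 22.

17

Multiply the listed residues: 8 · 13 · 11 = 104 → 1144.
Reducing modulo 23: 1144 = 49·23 + 17, so 11^13 ≡ 17.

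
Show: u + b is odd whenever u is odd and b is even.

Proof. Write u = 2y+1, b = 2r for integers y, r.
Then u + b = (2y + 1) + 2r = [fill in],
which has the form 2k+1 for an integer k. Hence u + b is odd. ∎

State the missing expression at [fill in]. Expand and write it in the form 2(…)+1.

Expanding: (2y + 1) + 2r = 2r + 2y + 1.
Every term except the constant is even, so this is 2(r + y) + 1,
and r + y ∈ ℤ gives the required form.

2(r + y) + 1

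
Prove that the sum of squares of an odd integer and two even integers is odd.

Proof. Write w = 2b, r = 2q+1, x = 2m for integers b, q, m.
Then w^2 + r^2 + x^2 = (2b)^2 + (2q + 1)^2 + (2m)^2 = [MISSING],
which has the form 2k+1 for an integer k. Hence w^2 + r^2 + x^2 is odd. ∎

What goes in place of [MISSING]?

2(2b^2 + 2m^2 + 2q^2 + 2q) + 1

Expanding: (2b)^2 + (2q + 1)^2 + (2m)^2 = 4b^2 + 4m^2 + 4q^2 + 4q + 1.
Every term except the constant is even, so this is 2(2b^2 + 2m^2 + 2q^2 + 2q) + 1,
and 2b^2 + 2m^2 + 2q^2 + 2q ∈ ℤ gives the required form.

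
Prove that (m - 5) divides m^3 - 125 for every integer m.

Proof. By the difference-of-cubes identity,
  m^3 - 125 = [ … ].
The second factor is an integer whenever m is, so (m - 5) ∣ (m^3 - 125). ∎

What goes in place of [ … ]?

(m - 5)(m^2 + 5m + 25)

Polynomial division of m^3 - 125 by m - 5 leaves remainder 0 and quotient m^2 + 5m + 25.
Hence m^3 - 125 = (m - 5)(m^2 + 5m + 25).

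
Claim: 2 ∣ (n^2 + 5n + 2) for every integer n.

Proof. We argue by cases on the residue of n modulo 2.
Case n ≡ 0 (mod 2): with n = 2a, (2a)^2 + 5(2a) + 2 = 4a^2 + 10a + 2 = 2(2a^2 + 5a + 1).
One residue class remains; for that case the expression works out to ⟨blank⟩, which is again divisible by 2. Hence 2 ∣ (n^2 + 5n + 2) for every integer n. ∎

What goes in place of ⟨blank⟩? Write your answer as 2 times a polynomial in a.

Only n ≡ 1 (mod 2) is unaccounted for. Put n = 2a+1:
(2a+1)^2 + 5(2a+1) + 2 expands to 4a^2 + 14a + 8,
and factoring out 2 leaves 2(2a^2 + 7a + 4).

2(2a^2 + 7a + 4)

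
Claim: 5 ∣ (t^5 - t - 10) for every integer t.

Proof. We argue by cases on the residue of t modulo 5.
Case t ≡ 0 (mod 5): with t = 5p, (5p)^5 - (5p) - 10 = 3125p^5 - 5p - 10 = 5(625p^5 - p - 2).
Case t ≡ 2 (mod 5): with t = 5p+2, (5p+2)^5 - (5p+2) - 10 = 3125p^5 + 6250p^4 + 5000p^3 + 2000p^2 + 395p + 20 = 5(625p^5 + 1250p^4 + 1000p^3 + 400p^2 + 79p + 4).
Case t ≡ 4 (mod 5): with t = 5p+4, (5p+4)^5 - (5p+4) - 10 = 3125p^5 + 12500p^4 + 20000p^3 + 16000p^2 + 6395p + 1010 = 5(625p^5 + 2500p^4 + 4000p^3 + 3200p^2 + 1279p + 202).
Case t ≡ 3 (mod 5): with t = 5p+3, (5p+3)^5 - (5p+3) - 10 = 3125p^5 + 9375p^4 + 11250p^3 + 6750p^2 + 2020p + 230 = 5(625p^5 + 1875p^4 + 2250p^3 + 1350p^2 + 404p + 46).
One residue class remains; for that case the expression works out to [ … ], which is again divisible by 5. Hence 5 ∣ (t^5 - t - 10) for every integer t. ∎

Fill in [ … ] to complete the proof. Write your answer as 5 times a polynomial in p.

5(625p^5 + 625p^4 + 250p^3 + 50p^2 + 4p - 2)

Only t ≡ 1 (mod 5) is unaccounted for. Put t = 5p+1:
(5p+1)^5 - (5p+1) - 10 expands to 3125p^5 + 3125p^4 + 1250p^3 + 250p^2 + 20p - 10,
and factoring out 5 leaves 5(625p^5 + 625p^4 + 250p^3 + 50p^2 + 4p - 2).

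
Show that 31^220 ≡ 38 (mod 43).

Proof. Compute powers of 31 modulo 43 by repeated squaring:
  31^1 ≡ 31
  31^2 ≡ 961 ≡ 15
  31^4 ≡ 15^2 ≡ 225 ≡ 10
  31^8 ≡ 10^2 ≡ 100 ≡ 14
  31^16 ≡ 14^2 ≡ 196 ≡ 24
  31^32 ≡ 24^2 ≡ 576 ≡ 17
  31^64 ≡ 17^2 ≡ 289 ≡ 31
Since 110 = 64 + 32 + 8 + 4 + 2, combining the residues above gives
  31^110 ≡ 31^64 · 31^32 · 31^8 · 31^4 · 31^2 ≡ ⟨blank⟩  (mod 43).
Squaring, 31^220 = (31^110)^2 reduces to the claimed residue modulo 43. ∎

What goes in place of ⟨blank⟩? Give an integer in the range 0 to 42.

9

31^64 · 31^32 · 31^8 · 31^4 · 31^2 ≡ 31 · 17 · 14 · 10 · 15 = 1106700.
1106700 mod 43 = 9, so 31^110 ≡ 9 (mod 43).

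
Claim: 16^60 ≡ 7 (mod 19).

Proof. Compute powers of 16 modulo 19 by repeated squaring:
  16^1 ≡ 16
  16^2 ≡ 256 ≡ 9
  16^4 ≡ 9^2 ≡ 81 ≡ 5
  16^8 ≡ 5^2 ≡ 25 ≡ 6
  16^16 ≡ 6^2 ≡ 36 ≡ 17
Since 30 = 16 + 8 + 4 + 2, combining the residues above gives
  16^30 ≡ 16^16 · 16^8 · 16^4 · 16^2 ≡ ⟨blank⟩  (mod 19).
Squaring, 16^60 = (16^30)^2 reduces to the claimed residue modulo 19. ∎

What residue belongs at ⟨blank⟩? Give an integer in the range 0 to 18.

Multiply the listed residues: 17 · 6 · 5 · 9 = 102 → 510 → 4590.
Reducing modulo 19: 4590 = 241·19 + 11, so 16^30 ≡ 11.

11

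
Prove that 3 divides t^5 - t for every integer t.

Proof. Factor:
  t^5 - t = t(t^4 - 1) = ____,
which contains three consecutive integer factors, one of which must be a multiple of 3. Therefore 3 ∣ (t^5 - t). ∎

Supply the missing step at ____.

t^4 - 1 = (t^2 - 1)(t^2 + 1), and t^2 - 1 = (t-1)(t+1).
So t(t^4 - 1) = (t - 1)t(t + 1)(t^2 + 1).

(t - 1)t(t + 1)(t^2 + 1)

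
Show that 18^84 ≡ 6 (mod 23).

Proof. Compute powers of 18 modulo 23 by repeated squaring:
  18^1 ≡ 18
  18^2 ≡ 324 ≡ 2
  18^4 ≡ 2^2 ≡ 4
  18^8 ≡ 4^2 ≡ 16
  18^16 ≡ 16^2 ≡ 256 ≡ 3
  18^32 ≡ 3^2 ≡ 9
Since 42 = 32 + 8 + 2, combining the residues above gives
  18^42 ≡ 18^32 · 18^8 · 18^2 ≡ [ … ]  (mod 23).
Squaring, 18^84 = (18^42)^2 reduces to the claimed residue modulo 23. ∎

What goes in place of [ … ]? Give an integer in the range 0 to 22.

12

Multiply the listed residues: 9 · 16 · 2 = 144 → 288.
Reducing modulo 23: 288 = 12·23 + 12, so 18^42 ≡ 12.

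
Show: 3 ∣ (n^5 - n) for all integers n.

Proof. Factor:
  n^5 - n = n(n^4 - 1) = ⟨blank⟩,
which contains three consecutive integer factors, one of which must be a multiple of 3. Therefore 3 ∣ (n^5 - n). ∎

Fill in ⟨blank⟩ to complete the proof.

n^4 - 1 = (n^2 - 1)(n^2 + 1), and n^2 - 1 = (n-1)(n+1).
So n(n^4 - 1) = (n - 1)n(n + 1)(n^2 + 1).

(n - 1)n(n + 1)(n^2 + 1)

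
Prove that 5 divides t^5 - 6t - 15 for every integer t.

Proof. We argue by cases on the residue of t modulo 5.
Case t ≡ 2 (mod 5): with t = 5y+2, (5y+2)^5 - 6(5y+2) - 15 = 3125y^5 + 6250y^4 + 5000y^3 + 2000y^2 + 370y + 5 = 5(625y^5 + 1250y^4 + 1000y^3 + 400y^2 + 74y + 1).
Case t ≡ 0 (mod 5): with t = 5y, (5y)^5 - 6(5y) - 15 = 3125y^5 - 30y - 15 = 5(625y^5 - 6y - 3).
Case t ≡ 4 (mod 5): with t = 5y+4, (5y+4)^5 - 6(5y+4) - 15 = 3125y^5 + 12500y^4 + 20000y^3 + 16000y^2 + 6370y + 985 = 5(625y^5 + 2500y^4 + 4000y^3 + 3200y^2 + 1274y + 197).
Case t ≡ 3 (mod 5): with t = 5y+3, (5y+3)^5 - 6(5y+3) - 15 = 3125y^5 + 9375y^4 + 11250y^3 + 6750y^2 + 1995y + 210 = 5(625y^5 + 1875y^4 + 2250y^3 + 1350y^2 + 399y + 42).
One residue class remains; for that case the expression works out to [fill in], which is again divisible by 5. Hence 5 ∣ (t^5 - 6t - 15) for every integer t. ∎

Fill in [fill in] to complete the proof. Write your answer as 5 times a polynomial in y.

Only t ≡ 1 (mod 5) is unaccounted for. Put t = 5y+1:
(5y+1)^5 - 6(5y+1) - 15 expands to 3125y^5 + 3125y^4 + 1250y^3 + 250y^2 - 5y - 20,
and factoring out 5 leaves 5(625y^5 + 625y^4 + 250y^3 + 50y^2 - y - 4).

5(625y^5 + 625y^4 + 250y^3 + 50y^2 - y - 4)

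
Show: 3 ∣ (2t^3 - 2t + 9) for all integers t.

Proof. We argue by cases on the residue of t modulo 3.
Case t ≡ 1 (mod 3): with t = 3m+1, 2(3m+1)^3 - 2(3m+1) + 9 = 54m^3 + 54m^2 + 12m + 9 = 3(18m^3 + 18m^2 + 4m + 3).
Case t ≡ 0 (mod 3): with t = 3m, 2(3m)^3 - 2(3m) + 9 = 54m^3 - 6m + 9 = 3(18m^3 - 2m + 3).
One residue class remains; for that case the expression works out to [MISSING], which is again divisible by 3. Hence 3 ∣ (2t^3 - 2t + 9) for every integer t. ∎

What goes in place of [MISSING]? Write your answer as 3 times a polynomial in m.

Only t ≡ 2 (mod 3) is unaccounted for. Put t = 3m+2:
2(3m+2)^3 - 2(3m+2) + 9 expands to 54m^3 + 108m^2 + 66m + 21,
and factoring out 3 leaves 3(18m^3 + 36m^2 + 22m + 7).

3(18m^3 + 36m^2 + 22m + 7)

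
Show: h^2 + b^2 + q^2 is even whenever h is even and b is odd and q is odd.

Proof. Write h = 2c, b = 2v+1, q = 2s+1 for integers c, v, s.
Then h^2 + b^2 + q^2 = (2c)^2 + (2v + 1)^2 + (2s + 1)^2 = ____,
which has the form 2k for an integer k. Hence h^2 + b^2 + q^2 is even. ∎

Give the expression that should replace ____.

Expanding: (2c)^2 + (2v + 1)^2 + (2s + 1)^2 = 4c^2 + 4s^2 + 4s + 4v^2 + 4v + 2.
Every term is even; pulling out the factor of 2 gives 2(2c^2 + 2s^2 + 2s + 2v^2 + 2v + 1).

2(2c^2 + 2s^2 + 2s + 2v^2 + 2v + 1)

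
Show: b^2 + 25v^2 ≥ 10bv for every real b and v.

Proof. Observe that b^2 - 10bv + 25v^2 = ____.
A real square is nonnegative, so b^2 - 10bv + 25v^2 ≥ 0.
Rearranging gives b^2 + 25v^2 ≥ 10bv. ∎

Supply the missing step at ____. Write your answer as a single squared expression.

(b - 5v)^2

b^2 - 10bv + 25v^2 is a perfect-square trinomial: the outer terms are (b)^2 and (5v)^2, and the cross term is -2·b·5v.
So b^2 - 10bv + 25v^2 = (b - 5v)^2 ≥ 0.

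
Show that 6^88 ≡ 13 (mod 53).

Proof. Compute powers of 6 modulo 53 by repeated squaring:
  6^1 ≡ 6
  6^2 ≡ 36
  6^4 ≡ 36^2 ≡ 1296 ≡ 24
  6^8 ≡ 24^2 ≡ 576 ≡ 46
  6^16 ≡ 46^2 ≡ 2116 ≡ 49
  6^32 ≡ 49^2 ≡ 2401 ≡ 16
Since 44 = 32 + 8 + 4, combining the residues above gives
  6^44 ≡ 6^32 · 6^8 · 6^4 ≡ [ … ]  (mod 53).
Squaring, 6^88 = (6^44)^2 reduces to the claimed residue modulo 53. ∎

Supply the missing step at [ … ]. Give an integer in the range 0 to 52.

15

Multiply the listed residues: 16 · 46 · 24 = 736 → 17664.
Reducing modulo 53: 17664 = 333·53 + 15, so 6^44 ≡ 15.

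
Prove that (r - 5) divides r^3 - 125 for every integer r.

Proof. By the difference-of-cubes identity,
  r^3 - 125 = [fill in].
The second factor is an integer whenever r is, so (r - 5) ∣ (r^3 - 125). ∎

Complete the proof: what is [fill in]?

a^3 - b^3 = (a - b)(a^2 + ab + b^2). With a = r, b = 5:
r^3 - 125 = (r - 5)(r^2 + 5r + 25).

(r - 5)(r^2 + 5r + 25)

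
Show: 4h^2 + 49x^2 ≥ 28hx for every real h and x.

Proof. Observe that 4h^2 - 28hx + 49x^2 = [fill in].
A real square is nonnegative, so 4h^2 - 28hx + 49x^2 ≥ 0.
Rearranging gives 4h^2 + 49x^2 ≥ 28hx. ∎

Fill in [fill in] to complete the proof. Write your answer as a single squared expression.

The leading and trailing coefficients are 2^2 and 7^2, and 28 = 2·2·7, so the trinomial is (2h - 7x)^2.
Hence 4h^2 - 28hx + 49x^2 ≥ 0.

(2h - 7x)^2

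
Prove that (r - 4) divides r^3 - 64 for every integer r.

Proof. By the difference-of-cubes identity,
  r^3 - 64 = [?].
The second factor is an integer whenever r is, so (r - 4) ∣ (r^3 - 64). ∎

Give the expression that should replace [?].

(r - 4)(r^2 + 4r + 16)

a^3 - b^3 = (a - b)(a^2 + ab + b^2). With a = r, b = 4:
r^3 - 64 = (r - 4)(r^2 + 4r + 16).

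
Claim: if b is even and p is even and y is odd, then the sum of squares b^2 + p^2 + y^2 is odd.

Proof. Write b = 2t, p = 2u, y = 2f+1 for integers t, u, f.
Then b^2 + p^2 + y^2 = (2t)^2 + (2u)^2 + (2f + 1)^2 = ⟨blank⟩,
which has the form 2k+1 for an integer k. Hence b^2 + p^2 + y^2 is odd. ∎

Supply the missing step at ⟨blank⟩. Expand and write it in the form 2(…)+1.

Expanding: (2t)^2 + (2u)^2 + (2f + 1)^2 = 4f^2 + 4f + 4t^2 + 4u^2 + 1.
Every term except the constant is even, so this is 2(2f^2 + 2f + 2t^2 + 2u^2) + 1,
and 2f^2 + 2f + 2t^2 + 2u^2 ∈ ℤ gives the required form.

2(2f^2 + 2f + 2t^2 + 2u^2) + 1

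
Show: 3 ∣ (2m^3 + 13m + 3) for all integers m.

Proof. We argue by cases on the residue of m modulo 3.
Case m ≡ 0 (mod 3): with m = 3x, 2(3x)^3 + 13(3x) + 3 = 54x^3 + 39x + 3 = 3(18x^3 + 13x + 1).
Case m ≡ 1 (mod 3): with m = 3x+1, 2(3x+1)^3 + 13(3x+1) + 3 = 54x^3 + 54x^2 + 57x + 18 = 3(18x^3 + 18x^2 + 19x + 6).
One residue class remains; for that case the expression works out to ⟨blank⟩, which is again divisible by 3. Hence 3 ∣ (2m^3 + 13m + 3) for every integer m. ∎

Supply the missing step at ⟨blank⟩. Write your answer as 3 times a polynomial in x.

3(18x^3 + 36x^2 + 37x + 15)

The residues treated are {0, 1}, so the missing case is m ≡ 2 (mod 3); write m = 3x+2.
Then 2(3x+2)^3 + 13(3x+2) + 3 = 54x^3 + 108x^2 + 111x + 45 = 3(18x^3 + 36x^2 + 37x + 15).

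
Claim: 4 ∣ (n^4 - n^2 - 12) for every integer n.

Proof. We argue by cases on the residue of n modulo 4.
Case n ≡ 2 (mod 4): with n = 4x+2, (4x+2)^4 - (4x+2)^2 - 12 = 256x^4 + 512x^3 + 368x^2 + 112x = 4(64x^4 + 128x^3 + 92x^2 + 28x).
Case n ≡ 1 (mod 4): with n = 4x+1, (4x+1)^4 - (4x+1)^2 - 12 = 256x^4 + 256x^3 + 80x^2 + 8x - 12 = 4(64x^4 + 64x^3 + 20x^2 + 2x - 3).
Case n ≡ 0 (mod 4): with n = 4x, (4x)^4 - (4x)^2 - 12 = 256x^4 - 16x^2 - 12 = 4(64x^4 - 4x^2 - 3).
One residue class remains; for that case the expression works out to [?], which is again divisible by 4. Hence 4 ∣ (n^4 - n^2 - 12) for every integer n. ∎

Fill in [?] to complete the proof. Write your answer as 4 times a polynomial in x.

4(64x^4 + 192x^3 + 212x^2 + 102x + 15)

Only n ≡ 3 (mod 4) is unaccounted for. Put n = 4x+3:
(4x+3)^4 - (4x+3)^2 - 12 expands to 256x^4 + 768x^3 + 848x^2 + 408x + 60,
and factoring out 4 leaves 4(64x^4 + 192x^3 + 212x^2 + 102x + 15).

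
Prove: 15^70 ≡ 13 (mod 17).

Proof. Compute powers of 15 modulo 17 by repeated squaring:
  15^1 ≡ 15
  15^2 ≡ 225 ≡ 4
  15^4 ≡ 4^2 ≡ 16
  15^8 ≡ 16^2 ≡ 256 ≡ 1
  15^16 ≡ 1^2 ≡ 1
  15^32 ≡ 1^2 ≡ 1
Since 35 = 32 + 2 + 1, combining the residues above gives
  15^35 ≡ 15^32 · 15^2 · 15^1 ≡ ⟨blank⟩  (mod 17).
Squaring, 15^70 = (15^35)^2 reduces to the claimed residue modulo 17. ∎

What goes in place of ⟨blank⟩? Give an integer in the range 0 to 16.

9

15^32 · 15^2 · 15^1 ≡ 1 · 4 · 15 = 60.
60 mod 17 = 9, so 15^35 ≡ 9 (mod 17).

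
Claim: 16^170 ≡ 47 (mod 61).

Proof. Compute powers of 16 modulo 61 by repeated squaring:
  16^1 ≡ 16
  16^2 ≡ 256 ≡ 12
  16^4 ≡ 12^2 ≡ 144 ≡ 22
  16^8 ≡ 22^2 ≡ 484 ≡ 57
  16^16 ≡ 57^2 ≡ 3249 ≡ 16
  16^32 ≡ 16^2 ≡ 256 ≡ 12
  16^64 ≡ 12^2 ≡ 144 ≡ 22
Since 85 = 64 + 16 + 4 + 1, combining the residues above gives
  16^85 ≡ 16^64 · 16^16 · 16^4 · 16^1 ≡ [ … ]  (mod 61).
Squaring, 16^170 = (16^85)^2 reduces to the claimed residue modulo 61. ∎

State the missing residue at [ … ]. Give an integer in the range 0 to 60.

Multiply the listed residues: 22 · 16 · 22 · 16 = 352 → 7744 → 123904.
Reducing modulo 61: 123904 = 2031·61 + 13, so 16^85 ≡ 13.

13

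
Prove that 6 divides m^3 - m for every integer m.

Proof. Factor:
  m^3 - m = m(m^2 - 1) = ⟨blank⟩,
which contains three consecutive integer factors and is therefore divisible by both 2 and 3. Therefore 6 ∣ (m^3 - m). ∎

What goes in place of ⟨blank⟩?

(m - 1)m(m + 1)

m(m^2 - 1) = m(m - 1)(m + 1) = (m - 1)m(m + 1).
These three factors are consecutive integers, so their product is divisible by 6.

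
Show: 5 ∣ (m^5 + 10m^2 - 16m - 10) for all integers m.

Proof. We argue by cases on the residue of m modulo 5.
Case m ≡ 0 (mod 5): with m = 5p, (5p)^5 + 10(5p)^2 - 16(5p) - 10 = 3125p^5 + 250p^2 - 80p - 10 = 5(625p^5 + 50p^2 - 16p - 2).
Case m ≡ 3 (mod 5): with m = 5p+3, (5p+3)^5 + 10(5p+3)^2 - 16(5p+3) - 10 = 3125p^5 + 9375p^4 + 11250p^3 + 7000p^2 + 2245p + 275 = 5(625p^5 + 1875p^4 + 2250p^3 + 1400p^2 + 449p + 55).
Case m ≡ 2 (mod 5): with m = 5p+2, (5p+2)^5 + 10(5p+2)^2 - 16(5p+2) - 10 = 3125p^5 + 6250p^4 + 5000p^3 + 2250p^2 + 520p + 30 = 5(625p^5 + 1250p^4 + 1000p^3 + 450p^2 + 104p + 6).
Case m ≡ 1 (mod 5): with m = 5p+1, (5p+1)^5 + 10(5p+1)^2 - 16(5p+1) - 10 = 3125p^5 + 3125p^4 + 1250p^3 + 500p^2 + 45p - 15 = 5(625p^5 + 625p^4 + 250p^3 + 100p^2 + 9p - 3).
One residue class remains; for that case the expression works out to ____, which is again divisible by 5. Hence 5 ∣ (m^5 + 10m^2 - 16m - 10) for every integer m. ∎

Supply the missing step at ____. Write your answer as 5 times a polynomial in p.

5(625p^5 + 2500p^4 + 4000p^3 + 3250p^2 + 1344p + 222)

Only m ≡ 4 (mod 5) is unaccounted for. Put m = 5p+4:
(5p+4)^5 + 10(5p+4)^2 - 16(5p+4) - 10 expands to 3125p^5 + 12500p^4 + 20000p^3 + 16250p^2 + 6720p + 1110,
and factoring out 5 leaves 5(625p^5 + 2500p^4 + 4000p^3 + 3250p^2 + 1344p + 222).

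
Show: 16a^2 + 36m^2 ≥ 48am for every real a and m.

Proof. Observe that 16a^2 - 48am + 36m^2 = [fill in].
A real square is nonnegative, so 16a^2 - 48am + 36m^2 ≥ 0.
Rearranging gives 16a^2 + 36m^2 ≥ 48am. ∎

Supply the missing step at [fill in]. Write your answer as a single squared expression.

(4a - 6m)^2

The leading and trailing coefficients are 4^2 and 6^2, and 48 = 2·4·6, so the trinomial is (4a - 6m)^2.
Hence 16a^2 - 48am + 36m^2 ≥ 0.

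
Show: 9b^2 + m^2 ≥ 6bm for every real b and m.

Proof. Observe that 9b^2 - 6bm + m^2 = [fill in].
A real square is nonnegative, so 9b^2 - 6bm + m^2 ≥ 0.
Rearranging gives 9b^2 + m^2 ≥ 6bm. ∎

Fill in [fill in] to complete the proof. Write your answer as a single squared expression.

(3b - m)^2

9b^2 - 6bm + m^2 is a perfect-square trinomial: the outer terms are (3b)^2 and (m)^2, and the cross term is -2·3b·m.
So 9b^2 - 6bm + m^2 = (3b - m)^2 ≥ 0.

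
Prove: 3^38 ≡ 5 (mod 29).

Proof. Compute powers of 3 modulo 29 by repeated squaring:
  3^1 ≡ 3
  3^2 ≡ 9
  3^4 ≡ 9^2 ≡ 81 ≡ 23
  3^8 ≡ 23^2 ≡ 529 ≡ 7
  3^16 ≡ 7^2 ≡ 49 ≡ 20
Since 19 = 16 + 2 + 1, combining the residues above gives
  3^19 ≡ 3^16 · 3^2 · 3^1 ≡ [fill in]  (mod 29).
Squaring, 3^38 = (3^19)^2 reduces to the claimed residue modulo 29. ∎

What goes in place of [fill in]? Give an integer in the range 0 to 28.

18

3^16 · 3^2 · 3^1 ≡ 20 · 9 · 3 = 540.
540 mod 29 = 18, so 3^19 ≡ 18 (mod 29).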